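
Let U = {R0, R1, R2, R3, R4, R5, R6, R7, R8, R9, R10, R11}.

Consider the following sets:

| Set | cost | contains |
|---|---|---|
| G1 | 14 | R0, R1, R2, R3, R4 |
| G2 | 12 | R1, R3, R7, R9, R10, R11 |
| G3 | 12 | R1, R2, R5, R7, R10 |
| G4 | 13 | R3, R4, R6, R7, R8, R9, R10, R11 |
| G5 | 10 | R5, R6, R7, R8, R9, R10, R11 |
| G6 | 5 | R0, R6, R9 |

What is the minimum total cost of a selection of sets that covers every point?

24

G1, G5 together cover every point (G1 ∪ G5 = {R0, R1, R2, R3, R4, R5, R6, R7, R8, R9, R10, R11}); total cost 14 + 10 = 24.
No covering selection has total cost below 24.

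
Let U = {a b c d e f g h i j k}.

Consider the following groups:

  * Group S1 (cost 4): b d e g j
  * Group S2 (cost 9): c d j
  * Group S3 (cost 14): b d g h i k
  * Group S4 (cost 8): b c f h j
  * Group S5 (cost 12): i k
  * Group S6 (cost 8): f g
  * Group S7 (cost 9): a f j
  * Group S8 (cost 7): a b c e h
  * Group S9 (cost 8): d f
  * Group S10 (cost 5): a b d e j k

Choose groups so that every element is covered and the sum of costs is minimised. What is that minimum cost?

27

S3, S4, S10 together cover every element (S3 ∪ S4 ∪ S10 = {a, b, c, d, e, f, g, h, i, j, k}); total cost 14 + 8 + 5 = 27.
The greedy pick S1, S8, S10, S4, S5 costs 36; no covering selection beats 27.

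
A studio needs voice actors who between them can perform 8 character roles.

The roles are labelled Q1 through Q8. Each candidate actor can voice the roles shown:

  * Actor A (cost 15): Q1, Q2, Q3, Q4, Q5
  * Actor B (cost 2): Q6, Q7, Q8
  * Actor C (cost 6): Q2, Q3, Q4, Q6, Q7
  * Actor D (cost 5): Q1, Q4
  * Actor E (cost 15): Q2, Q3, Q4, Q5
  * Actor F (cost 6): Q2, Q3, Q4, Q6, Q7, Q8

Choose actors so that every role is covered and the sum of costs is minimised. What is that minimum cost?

A, B together cover every role (A ∪ B = {Q1, Q2, Q3, Q4, Q5, Q6, Q7, Q8}); total cost 15 + 2 = 17.
The greedy pick B, C, D, A costs 28; no covering selection beats 17.

17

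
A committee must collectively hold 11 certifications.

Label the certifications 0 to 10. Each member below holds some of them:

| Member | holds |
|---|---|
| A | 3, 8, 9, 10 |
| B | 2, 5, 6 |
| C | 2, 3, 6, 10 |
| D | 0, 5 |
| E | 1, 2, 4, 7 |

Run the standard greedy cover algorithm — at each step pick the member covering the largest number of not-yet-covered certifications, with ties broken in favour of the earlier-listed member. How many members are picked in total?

4

Greedy: pick A (covers 4 new) → pick E (covers 4 new) → pick B (covers 2 new) → pick D (covers 1 new). Total picks: 4.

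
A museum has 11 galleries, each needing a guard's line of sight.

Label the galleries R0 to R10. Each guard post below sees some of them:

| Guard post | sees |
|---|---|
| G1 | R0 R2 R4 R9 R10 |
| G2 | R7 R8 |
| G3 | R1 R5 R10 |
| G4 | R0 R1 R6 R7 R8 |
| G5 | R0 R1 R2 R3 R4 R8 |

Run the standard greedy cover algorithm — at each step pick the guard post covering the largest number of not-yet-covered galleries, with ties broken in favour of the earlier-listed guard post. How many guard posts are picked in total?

4

Greedy: pick G5 (covers 6 new) → pick G1 (covers 2 new) → pick G4 (covers 2 new) → pick G3 (covers 1 new). Total picks: 4.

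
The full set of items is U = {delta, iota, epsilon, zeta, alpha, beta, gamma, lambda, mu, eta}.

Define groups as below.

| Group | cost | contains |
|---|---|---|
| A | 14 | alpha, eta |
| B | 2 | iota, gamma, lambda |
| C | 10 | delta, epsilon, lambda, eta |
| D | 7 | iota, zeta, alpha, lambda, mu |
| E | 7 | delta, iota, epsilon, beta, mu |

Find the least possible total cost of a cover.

26

B, C, D, E together cover every item (B ∪ C ∪ D ∪ E = {delta, iota, epsilon, zeta, alpha, beta, gamma, lambda, mu, eta}); total cost 2 + 10 + 7 + 7 = 26.
No covering selection has total cost below 26.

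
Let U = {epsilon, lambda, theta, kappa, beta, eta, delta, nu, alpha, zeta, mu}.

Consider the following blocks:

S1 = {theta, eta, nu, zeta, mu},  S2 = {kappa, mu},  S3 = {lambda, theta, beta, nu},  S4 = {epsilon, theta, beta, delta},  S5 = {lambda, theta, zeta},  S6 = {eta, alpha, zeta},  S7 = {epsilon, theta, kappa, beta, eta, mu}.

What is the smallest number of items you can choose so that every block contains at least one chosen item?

3

H = {theta, alpha, mu} meets every block (each contains at least one member of H), and |H| = 3.
The blocks S2, S4, S6 are pairwise disjoint, so any hitting set needs a separate item for each — at least 3. Hence 3 is optimal.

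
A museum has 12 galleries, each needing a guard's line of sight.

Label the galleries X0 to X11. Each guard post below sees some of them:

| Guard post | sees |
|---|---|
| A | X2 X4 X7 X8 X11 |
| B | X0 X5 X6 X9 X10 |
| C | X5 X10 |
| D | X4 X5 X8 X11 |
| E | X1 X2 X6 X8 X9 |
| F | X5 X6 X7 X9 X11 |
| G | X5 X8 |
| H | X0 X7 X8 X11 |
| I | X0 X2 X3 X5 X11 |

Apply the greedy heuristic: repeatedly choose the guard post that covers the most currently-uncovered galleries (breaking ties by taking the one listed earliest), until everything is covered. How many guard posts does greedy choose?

4

Greedy: pick A (covers 5 new) → pick B (covers 5 new) → pick E (covers 1 new) → pick I (covers 1 new). Total picks: 4.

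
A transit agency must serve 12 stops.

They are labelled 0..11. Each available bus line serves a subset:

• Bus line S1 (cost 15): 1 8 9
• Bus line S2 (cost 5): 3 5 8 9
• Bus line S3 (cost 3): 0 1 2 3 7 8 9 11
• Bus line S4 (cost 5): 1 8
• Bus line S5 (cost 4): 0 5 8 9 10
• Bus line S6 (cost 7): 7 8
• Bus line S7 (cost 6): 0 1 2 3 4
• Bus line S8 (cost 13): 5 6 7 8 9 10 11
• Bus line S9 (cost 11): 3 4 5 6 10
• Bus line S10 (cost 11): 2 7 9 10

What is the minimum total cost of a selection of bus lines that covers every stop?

S3, S9 together cover every stop (S3 ∪ S9 = {0, 1, 2, 3, 4, 5, 6, 7, 8, 9, 10, 11}); total cost 3 + 11 = 14.
The greedy pick S3, S5, S9 costs 18; no covering selection beats 14.

14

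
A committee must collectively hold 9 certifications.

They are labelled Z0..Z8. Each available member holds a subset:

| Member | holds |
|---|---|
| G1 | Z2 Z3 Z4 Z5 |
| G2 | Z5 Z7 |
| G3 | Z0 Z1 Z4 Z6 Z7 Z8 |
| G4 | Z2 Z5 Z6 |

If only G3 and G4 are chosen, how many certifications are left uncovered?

Union of G3, G4 = {Z0, Z1, Z2, Z4, Z5, Z6, Z7, Z8}.
Not covered: Z3 — 1 certification.

1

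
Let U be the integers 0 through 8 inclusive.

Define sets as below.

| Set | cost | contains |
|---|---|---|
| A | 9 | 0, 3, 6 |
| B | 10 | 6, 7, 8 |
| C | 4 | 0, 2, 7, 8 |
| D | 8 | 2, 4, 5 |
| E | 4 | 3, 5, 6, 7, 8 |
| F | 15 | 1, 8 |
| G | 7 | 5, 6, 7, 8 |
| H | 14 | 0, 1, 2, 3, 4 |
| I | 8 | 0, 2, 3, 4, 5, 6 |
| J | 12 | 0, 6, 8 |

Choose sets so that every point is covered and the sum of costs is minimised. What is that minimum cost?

18

E, H together cover every point (E ∪ H = {0, 1, 2, 3, 4, 5, 6, 7, 8}); total cost 4 + 14 = 18.
The greedy pick E, C, H costs 22; no covering selection beats 18.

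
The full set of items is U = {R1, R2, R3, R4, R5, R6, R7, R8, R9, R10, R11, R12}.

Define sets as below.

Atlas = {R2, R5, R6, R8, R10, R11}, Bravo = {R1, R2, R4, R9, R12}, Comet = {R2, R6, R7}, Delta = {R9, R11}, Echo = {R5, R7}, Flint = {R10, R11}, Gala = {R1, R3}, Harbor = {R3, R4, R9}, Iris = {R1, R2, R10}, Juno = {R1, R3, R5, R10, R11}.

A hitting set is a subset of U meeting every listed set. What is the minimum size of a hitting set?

Take H = {R1, R7, R9, R11}. Each listed set contains at least one of these, so H is a hitting set of size 4.
No choice of 3 items meets every set, so 4 is the minimum.

4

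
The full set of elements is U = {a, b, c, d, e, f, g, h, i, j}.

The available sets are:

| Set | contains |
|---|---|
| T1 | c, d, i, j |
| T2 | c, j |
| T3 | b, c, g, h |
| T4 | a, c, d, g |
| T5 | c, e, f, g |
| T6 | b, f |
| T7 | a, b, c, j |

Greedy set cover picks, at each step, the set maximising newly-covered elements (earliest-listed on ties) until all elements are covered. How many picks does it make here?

Greedy: pick T1 (covers 4 new) → pick T3 (covers 3 new) → pick T5 (covers 2 new) → pick T4 (covers 1 new). Total picks: 4.

4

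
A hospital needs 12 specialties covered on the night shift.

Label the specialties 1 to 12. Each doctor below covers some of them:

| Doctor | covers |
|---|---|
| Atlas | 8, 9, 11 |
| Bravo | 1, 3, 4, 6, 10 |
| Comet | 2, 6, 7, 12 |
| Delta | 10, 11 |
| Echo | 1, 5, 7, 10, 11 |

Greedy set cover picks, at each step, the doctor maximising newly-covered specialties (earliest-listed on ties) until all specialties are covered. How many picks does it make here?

4

Greedy: pick Bravo (covers 5 new) → pick Atlas (covers 3 new) → pick Comet (covers 3 new) → pick Echo (covers 1 new). Total picks: 4.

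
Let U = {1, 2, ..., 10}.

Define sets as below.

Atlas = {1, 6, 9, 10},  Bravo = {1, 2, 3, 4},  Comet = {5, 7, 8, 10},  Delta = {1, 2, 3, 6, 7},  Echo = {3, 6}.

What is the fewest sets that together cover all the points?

3

Atlas and Bravo and Comet together: Atlas ∪ Bravo ∪ Comet = {1, 2, 3, 4, 5, 6, 7, 8, 9, 10} — every point is covered.
Only Bravo contains 4, so Bravo is forced; the remaining 6 points need at least 2 more sets (each remaining set adds at most 4) — so at least 3 sets are needed, and 3 is optimal.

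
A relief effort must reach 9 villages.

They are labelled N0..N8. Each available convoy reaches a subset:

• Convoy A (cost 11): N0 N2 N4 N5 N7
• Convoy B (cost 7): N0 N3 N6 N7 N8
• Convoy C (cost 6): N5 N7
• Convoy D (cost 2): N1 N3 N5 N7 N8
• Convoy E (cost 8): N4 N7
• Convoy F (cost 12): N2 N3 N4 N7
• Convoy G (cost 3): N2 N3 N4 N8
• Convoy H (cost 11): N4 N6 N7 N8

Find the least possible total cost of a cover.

B, D, G together cover every village (B ∪ D ∪ G = {N0, N1, N2, N3, N4, N5, N6, N7, N8}); total cost 7 + 2 + 3 = 12.
No covering selection has total cost below 12.

12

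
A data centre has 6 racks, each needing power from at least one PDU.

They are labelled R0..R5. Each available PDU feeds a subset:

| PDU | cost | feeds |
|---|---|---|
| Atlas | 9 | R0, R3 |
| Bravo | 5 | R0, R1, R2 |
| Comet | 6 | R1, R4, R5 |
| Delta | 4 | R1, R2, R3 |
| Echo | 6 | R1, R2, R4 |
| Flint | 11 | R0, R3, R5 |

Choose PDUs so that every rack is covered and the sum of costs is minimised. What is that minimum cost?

Bravo, Comet, Delta together cover every rack (Bravo ∪ Comet ∪ Delta = {R0, R1, R2, R3, R4, R5}); total cost 5 + 6 + 4 = 15.
No covering selection has total cost below 15.

15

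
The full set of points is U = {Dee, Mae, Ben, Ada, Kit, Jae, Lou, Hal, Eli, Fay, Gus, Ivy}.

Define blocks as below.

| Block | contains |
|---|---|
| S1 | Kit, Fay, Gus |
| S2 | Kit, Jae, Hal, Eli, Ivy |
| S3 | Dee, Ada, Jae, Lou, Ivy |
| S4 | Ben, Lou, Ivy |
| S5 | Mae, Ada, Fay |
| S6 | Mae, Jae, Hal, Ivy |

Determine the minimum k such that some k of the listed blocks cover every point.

Take {S1, S2, S3, S4, S5}. Their union is {Dee, Mae, Ben, Ada, Kit, Jae, Lou, Hal, Eli, Fay, Gus, Ivy}, which is all 12 points.
No 4 of the 6 blocks cover everything (all 15 combinations miss at least one point), so 5 is optimal.

5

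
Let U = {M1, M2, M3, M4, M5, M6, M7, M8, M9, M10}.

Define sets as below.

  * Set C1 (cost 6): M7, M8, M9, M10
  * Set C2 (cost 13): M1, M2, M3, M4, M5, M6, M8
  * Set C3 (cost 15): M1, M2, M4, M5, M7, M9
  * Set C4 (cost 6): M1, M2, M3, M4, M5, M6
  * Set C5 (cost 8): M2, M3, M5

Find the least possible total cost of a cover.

12

C1, C4 together cover every point (C1 ∪ C4 = {M1, M2, M3, M4, M5, M6, M7, M8, M9, M10}); total cost 6 + 6 = 12.
No covering selection has total cost below 12.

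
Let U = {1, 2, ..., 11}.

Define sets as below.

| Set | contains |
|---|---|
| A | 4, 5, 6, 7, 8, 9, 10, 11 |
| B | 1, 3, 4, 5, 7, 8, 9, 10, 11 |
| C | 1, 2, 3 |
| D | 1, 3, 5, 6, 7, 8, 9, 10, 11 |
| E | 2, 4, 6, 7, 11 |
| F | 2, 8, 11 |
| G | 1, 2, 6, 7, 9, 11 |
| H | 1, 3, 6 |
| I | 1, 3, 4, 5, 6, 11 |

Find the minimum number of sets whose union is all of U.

2

Take {B, E}. Their union is {1, 2, 3, 4, 5, 6, 7, 8, 9, 10, 11}, which is all 11 items.
No single set has all 11 items (the largest, B, has 9), so 2 is optimal.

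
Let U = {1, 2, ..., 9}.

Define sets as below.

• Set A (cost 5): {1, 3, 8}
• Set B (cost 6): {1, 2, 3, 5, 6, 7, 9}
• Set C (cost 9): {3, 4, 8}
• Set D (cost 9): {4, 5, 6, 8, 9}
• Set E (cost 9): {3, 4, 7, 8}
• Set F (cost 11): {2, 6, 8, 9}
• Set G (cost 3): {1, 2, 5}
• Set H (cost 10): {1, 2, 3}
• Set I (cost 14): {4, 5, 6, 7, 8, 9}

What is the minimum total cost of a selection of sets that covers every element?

15

B, C together cover every element (B ∪ C = {1, 2, 3, 4, 5, 6, 7, 8, 9}); total cost 6 + 9 = 15.
No covering selection has total cost below 15.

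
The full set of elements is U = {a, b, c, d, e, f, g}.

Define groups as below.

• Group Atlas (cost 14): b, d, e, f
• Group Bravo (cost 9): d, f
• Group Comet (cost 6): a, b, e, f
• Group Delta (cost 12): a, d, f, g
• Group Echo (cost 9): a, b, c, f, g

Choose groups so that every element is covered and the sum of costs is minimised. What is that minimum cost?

Atlas, Echo together cover every element (Atlas ∪ Echo = {a, b, c, d, e, f, g}); total cost 14 + 9 = 23.
The greedy pick Comet, Echo, Bravo costs 24; no covering selection beats 23.

23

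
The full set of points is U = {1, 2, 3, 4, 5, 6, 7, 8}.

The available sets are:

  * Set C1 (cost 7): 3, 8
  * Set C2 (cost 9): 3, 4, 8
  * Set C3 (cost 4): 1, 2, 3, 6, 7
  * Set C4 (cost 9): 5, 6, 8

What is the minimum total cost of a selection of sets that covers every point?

C2, C3, C4 together cover every point (C2 ∪ C3 ∪ C4 = {1, 2, 3, 4, 5, 6, 7, 8}); total cost 9 + 4 + 9 = 22.
No covering selection has total cost below 22.

22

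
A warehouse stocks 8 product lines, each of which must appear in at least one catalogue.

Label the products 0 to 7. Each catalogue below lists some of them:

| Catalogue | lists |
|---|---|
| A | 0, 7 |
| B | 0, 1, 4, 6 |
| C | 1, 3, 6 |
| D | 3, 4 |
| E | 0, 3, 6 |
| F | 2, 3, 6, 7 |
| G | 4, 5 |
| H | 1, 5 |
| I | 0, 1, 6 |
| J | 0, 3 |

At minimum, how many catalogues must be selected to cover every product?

F and G and I together: F ∪ G ∪ I = {0, 1, 2, 3, 4, 5, 6, 7} — every product is covered.
Only F contains 2, so F is forced; the remaining 4 products need at least 2 more catalogues (each remaining catalogue adds at most 3) — so at least 3 catalogues are needed, and 3 is optimal.

3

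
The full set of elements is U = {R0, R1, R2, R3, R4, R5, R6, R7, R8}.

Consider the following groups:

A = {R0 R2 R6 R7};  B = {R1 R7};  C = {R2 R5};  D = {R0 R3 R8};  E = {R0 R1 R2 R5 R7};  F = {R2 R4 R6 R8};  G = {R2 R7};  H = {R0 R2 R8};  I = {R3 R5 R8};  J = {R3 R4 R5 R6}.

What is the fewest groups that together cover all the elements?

3

B and H and J together: B ∪ H ∪ J = {R0, R1, R2, R3, R4, R5, R6, R7, R8} — every element is covered.
No 2 of the 10 groups cover everything (all 45 combinations miss at least one element), so 3 is optimal.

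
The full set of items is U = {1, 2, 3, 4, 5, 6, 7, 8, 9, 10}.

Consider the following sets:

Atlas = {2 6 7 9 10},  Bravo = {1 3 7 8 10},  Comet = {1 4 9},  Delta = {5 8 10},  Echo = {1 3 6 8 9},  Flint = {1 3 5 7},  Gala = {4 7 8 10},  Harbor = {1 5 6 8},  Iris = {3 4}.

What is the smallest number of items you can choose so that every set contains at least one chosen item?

3

H = {4, 7, 8} meets every set (each contains at least one member of H), and |H| = 3.
No choice of 2 items meets every set, so 3 is the minimum.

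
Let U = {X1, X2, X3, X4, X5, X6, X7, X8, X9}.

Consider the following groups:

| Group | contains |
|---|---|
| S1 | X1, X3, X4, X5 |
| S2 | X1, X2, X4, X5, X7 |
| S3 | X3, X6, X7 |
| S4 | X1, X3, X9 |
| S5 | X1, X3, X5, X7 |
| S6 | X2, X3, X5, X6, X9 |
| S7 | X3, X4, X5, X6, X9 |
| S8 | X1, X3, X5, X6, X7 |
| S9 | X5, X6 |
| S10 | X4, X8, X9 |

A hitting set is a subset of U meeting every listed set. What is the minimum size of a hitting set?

3

The 3 items {X3, X5, X9} hit every group.
No choice of 2 items meets every group, so 3 is the minimum.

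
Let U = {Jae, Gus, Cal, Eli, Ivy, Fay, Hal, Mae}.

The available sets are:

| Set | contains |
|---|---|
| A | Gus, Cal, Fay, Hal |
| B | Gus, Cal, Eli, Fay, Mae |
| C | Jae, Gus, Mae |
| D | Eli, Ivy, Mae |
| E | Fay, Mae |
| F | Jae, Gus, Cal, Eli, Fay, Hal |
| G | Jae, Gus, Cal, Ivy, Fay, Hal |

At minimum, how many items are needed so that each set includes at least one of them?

2

The 2 items {Hal, Mae} hit every set.
The sets A, D are pairwise disjoint, so any hitting set needs a separate item for each — at least 2. Hence 2 is optimal.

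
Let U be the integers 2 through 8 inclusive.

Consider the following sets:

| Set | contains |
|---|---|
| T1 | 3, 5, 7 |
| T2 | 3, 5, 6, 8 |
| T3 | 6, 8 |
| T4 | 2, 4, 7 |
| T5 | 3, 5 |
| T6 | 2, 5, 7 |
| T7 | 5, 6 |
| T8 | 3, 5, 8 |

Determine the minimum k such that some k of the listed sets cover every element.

Take {T2, T4}. Their union is {2, 3, 4, 5, 6, 7, 8}, which is all 7 elements.
No single set has all 7 elements (the largest, T2, has 4), so 2 is optimal.

2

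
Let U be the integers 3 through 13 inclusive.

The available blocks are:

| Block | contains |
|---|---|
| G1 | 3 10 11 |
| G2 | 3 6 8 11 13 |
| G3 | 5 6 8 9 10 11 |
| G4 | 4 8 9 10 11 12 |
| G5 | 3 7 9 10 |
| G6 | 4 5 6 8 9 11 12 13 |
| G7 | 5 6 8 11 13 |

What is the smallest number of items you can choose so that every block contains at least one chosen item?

H = {10, 13} meets every block (each contains at least one member of H), and |H| = 2.
The blocks G5, G7 are pairwise disjoint, so any hitting set needs a separate item for each — at least 2. Hence 2 is optimal.

2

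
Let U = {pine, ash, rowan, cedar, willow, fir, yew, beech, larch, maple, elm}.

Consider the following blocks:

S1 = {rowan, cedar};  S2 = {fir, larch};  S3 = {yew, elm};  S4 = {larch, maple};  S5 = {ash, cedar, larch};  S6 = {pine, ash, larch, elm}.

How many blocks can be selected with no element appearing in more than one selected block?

3

S1, S3, S4 are pairwise disjoint (S1={rowan,cedar}; S3={yew,elm}; S4={larch,maple}).
Every remaining block overlaps one of these, and no 4 of the listed blocks are pairwise disjoint, so 3 is the maximum.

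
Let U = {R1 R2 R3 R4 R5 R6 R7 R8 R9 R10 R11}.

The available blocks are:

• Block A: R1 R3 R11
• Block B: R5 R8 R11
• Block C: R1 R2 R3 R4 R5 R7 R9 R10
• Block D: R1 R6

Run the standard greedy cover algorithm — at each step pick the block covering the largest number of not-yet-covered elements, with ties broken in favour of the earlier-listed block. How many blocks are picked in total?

Greedy: pick C (covers 8 new) → pick B (covers 2 new) → pick D (covers 1 new). Total picks: 3.

3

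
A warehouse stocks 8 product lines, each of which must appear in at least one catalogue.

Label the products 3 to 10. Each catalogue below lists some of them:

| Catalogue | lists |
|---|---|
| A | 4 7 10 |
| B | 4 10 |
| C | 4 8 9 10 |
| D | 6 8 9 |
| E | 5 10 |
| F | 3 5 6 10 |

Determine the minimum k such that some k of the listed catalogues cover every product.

3

Take {A, C, F}. Their union is {3, 4, 5, 6, 7, 8, 9, 10}, which is all 8 products.
Only F contains 3, so F is forced; the remaining 4 products need at least 2 more catalogues (each remaining catalogue adds at most 3) — so at least 3 catalogues are needed, and 3 is optimal.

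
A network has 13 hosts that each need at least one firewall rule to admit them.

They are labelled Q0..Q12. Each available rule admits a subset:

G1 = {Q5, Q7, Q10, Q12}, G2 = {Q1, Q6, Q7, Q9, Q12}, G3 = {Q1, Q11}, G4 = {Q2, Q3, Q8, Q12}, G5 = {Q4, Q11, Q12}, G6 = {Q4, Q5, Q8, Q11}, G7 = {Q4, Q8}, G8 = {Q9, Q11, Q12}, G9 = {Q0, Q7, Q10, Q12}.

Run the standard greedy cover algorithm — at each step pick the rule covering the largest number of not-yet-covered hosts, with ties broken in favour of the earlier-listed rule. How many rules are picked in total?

Greedy: pick G2 (covers 5 new) → pick G6 (covers 4 new) → pick G4 (covers 2 new) → pick G9 (covers 2 new). Total picks: 4.

4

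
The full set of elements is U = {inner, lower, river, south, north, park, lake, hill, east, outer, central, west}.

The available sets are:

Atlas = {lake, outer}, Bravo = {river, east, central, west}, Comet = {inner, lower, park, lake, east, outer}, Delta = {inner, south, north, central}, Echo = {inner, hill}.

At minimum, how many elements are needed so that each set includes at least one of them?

3

Take H = {inner, lake, west}. Each listed set contains at least one of these, so H is a hitting set of size 3.
The sets Atlas, Bravo, Echo are pairwise disjoint, so any hitting set needs a separate element for each — at least 3. Hence 3 is optimal.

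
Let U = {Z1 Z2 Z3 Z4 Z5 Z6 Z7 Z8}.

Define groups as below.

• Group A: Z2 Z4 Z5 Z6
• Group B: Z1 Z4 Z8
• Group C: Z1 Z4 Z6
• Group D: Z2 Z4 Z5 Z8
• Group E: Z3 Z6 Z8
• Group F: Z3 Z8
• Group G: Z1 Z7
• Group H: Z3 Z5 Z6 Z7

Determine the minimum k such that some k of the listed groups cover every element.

3

D and G and H together: D ∪ G ∪ H = {Z1, Z2, Z3, Z4, Z5, Z6, Z7, Z8} — every element is covered.
No 2 of the 8 groups cover everything (all 28 combinations miss at least one element), so 3 is optimal.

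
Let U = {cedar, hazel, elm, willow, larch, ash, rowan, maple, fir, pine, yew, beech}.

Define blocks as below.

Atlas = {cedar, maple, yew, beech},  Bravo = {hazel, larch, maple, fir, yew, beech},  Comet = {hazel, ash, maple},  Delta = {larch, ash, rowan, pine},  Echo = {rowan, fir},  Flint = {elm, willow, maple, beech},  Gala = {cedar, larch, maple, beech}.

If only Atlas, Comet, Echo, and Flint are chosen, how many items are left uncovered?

2

Union of Atlas, Comet, Echo, Flint = {cedar, hazel, elm, willow, ash, rowan, maple, fir, yew, beech}.
Not covered: larch, pine — 2 items.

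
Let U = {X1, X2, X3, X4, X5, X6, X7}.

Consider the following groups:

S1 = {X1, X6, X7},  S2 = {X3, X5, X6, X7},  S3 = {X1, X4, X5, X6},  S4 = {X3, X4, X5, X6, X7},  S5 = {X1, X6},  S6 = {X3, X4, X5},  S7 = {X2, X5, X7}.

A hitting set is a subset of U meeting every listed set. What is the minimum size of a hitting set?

The 2 items {X5, X6} hit every group.
The groups S5, S7 are pairwise disjoint, so any hitting set needs a separate item for each — at least 2. Hence 2 is optimal.

2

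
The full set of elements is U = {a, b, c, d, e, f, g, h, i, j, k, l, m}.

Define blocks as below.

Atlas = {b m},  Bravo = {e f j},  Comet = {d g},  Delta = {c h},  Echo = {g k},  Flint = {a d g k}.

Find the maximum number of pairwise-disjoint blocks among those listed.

Atlas, Bravo, Delta, Flint are pairwise disjoint (Atlas={b,m}; Bravo={e,f,j}; Delta={c,h}; Flint={a,d,g,k}).
Every remaining block overlaps one of these, and no 5 of the listed blocks are pairwise disjoint, so 4 is the maximum.

4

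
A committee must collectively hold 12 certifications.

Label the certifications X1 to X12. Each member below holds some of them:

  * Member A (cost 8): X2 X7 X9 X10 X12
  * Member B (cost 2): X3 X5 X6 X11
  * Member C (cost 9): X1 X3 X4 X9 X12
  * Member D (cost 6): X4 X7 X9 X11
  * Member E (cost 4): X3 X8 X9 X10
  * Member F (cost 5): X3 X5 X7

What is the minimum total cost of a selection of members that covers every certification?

23

A, B, C, E together cover every certification (A ∪ B ∪ C ∪ E = {X1, X2, X3, X4, X5, X6, X7, X8, X9, X10, X11, X12}); total cost 8 + 2 + 9 + 4 = 23.
No covering selection has total cost below 23.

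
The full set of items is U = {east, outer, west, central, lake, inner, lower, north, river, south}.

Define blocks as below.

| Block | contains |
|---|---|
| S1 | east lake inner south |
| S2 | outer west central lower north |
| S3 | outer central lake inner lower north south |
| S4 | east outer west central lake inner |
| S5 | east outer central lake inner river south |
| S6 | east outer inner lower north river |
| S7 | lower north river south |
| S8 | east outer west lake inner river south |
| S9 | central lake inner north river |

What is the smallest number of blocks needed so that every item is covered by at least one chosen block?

2

Take {S2, S5}. Their union is {east, outer, west, central, lake, inner, lower, north, river, south}, which is all 10 items.
No single block has all 10 items (the largest, S3, has 7), so 2 is optimal.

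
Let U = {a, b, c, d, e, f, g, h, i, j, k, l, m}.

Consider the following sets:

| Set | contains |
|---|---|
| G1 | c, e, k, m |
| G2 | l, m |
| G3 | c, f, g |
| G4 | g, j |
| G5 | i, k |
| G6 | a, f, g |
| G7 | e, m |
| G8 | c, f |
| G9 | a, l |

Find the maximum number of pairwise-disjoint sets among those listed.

G4, G5, G7, G8, G9 are pairwise disjoint (G4={g,j}; G5={i,k}; G7={e,m}; G8={c,f}; G9={a,l}).
Every remaining set overlaps one of these, and no 6 of the listed sets are pairwise disjoint, so 5 is the maximum.

5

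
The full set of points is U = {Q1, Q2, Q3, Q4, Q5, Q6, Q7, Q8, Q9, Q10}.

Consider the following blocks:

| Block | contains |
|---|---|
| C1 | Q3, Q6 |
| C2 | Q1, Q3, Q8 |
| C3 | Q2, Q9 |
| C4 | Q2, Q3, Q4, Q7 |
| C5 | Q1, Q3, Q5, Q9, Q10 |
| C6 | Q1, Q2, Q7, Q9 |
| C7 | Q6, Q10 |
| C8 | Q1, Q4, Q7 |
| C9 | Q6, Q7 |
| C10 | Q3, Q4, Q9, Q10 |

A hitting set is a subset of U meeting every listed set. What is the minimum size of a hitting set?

Take H = {Q2, Q3, Q7, Q10}. Each listed block contains at least one of these, so H is a hitting set of size 4.
No choice of 3 points meets every block, so 4 is the minimum.

4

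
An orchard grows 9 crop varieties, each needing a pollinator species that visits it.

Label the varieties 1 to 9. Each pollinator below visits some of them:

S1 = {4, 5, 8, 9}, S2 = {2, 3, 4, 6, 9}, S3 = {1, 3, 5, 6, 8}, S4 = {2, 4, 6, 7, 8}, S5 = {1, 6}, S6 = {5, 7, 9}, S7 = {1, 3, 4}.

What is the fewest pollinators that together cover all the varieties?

3

Take {S4, S6, S7}. Their union is {1, 2, 3, 4, 5, 6, 7, 8, 9}, which is all 9 varieties.
No 2 of the 7 pollinators cover everything (all 21 combinations miss at least one variety), so 3 is optimal.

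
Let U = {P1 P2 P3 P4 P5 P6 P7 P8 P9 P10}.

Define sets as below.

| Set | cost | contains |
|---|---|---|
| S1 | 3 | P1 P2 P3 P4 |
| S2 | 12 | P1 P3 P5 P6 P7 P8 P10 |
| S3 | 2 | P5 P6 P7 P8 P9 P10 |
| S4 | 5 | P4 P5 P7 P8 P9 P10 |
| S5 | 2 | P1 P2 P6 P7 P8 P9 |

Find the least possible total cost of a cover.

S1, S3 together cover every element (S1 ∪ S3 = {P1, P2, P3, P4, P5, P6, P7, P8, P9, P10}); total cost 3 + 2 = 5.
No covering selection has total cost below 5.

5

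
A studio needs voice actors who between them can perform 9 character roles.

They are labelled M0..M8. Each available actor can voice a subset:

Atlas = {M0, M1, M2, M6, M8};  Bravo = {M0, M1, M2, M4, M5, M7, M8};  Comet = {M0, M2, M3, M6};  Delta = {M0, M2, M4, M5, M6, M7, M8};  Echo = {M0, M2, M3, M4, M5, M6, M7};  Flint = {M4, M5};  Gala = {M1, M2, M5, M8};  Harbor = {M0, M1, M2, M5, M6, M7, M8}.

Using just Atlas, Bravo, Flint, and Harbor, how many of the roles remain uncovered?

Union of Atlas, Bravo, Flint, Harbor = {M0, M1, M2, M4, M5, M6, M7, M8}.
Not covered: M3 — 1 role.

1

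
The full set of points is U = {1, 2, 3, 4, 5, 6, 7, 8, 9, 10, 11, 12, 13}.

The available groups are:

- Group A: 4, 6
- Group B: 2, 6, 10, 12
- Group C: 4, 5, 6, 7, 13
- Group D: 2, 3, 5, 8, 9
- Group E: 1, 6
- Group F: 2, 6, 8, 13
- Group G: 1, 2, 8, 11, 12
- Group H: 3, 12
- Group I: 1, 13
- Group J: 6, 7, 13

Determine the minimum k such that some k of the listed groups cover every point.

4

Take {B, C, D, G}. Their union is {1, 2, 3, 4, 5, 6, 7, 8, 9, 10, 11, 12, 13}, which is all 13 points.
Only B contains 10, so B is forced; the remaining 9 points need at least 3 more groups (each remaining group adds at most 4) — so at least 4 groups are needed, and 4 is optimal.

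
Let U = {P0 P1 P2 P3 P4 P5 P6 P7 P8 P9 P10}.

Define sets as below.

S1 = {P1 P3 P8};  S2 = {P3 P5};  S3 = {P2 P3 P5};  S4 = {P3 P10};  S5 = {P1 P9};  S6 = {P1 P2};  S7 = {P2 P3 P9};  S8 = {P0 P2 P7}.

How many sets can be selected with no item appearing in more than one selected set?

3

S4, S5, S8 are pairwise disjoint (S4={P3,P10}; S5={P1,P9}; S8={P0,P2,P7}).
Every remaining set overlaps one of these, and no 4 of the listed sets are pairwise disjoint, so 3 is the maximum.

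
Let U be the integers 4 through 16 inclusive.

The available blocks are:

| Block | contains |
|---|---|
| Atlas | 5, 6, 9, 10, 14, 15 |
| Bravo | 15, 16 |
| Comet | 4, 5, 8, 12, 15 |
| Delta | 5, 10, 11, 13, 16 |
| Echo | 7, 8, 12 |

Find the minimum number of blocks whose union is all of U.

4

Take {Atlas, Comet, Delta, Echo}. Their union is {4, 5, 6, 7, 8, 9, 10, 11, 12, 13, 14, 15, 16}, which is all 13 items.
Only Atlas contains 6, so Atlas is forced; the remaining 7 items need at least 3 more blocks (each remaining block adds at most 3) — so at least 4 blocks are needed, and 4 is optimal.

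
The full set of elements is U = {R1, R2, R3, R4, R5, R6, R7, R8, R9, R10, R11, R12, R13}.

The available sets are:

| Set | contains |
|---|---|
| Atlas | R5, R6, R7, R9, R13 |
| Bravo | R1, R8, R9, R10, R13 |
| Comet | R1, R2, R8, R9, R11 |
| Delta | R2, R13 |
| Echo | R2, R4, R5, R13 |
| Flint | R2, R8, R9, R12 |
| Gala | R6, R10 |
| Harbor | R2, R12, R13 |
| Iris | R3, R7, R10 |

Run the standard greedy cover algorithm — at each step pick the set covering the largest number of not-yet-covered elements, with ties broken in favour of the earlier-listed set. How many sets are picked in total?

Greedy: pick Atlas (covers 5 new) → pick Comet (covers 4 new) → pick Iris (covers 2 new) → pick Echo (covers 1 new) → pick Flint (covers 1 new). Total picks: 5.

5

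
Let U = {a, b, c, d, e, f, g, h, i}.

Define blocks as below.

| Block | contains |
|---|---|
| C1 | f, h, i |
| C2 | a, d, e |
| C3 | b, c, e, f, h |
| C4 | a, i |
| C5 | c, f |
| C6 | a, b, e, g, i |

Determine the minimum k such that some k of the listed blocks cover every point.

C2 and C3 and C6 together: C2 ∪ C3 ∪ C6 = {a, b, c, d, e, f, g, h, i} — every point is covered.
Only C2 contains d, so C2 is forced; the remaining 6 points need at least 2 more blocks (each remaining block adds at most 4) — so at least 3 blocks are needed, and 3 is optimal.

3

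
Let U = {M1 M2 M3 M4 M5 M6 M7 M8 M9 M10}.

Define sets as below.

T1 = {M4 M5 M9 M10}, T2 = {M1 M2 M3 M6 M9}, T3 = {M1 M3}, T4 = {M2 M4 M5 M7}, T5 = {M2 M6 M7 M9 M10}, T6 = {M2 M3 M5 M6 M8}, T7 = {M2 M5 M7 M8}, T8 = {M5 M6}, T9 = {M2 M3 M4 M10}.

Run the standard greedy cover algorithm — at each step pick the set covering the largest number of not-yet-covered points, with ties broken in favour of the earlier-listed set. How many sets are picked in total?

Greedy: pick T2 (covers 5 new) → pick T1 (covers 3 new) → pick T7 (covers 2 new). Total picks: 3.

3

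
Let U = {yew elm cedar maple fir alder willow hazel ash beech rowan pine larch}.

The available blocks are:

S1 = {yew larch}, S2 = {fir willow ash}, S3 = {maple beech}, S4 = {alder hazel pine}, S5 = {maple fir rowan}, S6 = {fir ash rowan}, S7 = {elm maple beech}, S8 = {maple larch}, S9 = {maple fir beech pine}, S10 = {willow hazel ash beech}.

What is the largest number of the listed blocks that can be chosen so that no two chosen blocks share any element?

4

S1, S2, S4, S7 are pairwise disjoint (S1={yew,larch}; S2={fir,willow,ash}; S4={alder,hazel,pine}; S7={elm,maple,beech}).
Every remaining block overlaps one of these, and no 5 of the listed blocks are pairwise disjoint, so 4 is the maximum.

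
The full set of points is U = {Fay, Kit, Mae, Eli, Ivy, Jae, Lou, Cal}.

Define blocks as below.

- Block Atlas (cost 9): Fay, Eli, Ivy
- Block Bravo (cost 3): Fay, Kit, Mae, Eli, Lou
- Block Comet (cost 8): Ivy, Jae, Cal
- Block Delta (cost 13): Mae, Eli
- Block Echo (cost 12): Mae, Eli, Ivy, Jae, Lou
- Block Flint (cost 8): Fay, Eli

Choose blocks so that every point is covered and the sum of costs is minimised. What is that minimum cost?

11

Bravo, Comet together cover every point (Bravo ∪ Comet = {Fay, Kit, Mae, Eli, Ivy, Jae, Lou, Cal}); total cost 3 + 8 = 11.
No covering selection has total cost below 11.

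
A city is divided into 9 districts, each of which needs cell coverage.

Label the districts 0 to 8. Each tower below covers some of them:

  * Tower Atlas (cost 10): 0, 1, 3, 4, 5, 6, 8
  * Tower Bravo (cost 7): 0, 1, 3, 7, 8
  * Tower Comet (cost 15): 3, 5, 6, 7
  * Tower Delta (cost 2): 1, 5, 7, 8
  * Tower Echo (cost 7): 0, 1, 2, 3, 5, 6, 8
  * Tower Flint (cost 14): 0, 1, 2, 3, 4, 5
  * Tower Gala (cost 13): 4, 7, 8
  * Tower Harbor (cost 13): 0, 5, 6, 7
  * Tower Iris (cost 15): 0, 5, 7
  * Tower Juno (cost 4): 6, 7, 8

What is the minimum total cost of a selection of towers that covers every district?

18

Flint, Juno together cover every district (Flint ∪ Juno = {0, 1, 2, 3, 4, 5, 6, 7, 8}); total cost 14 + 4 = 18.
The greedy pick Delta, Echo, Atlas costs 19; no covering selection beats 18.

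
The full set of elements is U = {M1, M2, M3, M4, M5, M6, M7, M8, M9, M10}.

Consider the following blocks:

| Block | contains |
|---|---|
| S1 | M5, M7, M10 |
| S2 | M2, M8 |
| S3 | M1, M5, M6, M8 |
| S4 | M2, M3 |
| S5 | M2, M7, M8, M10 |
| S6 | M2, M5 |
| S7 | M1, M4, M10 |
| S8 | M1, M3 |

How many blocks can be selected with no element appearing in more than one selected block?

3

S1, S2, S8 are pairwise disjoint (S1={M5,M7,M10}; S2={M2,M8}; S8={M1,M3}).
Every remaining block overlaps one of these, and no 4 of the listed blocks are pairwise disjoint, so 3 is the maximum.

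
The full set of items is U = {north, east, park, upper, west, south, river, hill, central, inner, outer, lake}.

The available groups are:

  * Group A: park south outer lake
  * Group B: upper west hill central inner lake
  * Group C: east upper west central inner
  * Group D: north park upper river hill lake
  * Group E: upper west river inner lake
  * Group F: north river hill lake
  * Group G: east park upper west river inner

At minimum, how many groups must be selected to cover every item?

3

A, C, and F cover everything between them: the union {north, east, park, upper, west, south, river, hill, central, inner, outer, lake} is all of U.
Only A contains south, so A is forced; the remaining 8 items need at least 2 more groups (each remaining group adds at most 5) — so at least 3 groups are needed, and 3 is optimal.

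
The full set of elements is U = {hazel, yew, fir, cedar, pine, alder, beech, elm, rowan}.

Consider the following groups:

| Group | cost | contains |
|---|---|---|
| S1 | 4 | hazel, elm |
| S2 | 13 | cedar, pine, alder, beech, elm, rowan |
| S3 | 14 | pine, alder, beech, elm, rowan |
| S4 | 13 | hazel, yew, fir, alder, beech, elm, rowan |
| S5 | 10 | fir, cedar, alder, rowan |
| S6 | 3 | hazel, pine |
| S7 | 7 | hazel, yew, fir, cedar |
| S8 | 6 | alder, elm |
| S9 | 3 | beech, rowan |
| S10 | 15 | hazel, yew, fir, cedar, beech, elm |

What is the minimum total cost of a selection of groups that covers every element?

S6, S7, S8, S9 together cover every element (S6 ∪ S7 ∪ S8 ∪ S9 = {hazel, yew, fir, cedar, pine, alder, beech, elm, rowan}); total cost 3 + 7 + 6 + 3 = 19.
No covering selection has total cost below 19.

19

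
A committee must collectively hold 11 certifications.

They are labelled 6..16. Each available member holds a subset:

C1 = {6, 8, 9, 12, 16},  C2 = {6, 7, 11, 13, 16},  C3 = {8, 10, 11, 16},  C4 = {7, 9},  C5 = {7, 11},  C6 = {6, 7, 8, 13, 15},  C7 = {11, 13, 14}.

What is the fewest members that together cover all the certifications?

Take {C1, C3, C6, C7}. Their union is {6, 7, 8, 9, 10, 11, 12, 13, 14, 15, 16}, which is all 11 certifications.
No 3 of the 7 members cover everything (all 35 combinations miss at least one certification), so 4 is optimal.

4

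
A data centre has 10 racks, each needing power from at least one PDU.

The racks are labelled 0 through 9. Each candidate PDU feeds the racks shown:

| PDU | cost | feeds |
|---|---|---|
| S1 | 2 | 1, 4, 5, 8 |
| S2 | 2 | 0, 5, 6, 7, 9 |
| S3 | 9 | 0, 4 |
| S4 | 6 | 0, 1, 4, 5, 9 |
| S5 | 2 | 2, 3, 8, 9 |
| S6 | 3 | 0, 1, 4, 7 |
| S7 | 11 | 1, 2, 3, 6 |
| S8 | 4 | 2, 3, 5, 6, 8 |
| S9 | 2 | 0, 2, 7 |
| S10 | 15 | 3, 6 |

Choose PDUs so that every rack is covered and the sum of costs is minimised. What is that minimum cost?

S1, S2, S5 together cover every rack (S1 ∪ S2 ∪ S5 = {0, 1, 2, 3, 4, 5, 6, 7, 8, 9}); total cost 2 + 2 + 2 = 6.
No covering selection has total cost below 6.

6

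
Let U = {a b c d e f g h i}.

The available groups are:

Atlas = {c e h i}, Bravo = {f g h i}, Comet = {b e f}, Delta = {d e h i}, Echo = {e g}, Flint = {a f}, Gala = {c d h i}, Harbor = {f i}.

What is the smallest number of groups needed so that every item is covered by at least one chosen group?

Bravo, Comet, Flint, and Gala cover everything between them: the union {a, b, c, d, e, f, g, h, i} is all of U.
No 3 of the 8 groups cover everything (all 56 combinations miss at least one item), so 4 is optimal.

4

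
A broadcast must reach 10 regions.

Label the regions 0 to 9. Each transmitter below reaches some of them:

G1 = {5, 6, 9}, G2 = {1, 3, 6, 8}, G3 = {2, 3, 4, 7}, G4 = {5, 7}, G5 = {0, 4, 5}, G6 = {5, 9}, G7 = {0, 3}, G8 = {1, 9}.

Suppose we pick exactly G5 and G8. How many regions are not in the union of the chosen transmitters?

Union of G5, G8 = {0, 1, 4, 5, 9}.
Not covered: 2, 3, 6, 7, 8 — 5 regions.

5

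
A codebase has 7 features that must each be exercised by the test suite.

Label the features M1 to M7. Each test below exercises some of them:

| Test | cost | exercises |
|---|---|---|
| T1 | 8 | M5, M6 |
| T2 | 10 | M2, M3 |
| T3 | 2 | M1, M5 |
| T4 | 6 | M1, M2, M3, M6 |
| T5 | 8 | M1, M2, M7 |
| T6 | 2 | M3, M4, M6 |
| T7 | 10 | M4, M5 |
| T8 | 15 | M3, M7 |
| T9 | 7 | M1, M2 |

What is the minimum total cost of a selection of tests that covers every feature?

T3, T5, T6 together cover every feature (T3 ∪ T5 ∪ T6 = {M1, M2, M3, M4, M5, M6, M7}); total cost 2 + 8 + 2 = 12.
No covering selection has total cost below 12.

12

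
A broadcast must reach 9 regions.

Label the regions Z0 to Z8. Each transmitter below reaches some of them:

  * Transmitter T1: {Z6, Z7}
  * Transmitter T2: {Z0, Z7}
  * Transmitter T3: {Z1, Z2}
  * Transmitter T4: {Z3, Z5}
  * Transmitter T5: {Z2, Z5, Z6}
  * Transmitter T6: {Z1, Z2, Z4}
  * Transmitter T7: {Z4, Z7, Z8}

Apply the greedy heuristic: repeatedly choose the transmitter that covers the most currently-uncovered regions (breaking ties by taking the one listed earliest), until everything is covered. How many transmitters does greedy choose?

5

Greedy: pick T5 (covers 3 new) → pick T7 (covers 3 new) → pick T2 (covers 1 new) → pick T3 (covers 1 new) → pick T4 (covers 1 new). Total picks: 5.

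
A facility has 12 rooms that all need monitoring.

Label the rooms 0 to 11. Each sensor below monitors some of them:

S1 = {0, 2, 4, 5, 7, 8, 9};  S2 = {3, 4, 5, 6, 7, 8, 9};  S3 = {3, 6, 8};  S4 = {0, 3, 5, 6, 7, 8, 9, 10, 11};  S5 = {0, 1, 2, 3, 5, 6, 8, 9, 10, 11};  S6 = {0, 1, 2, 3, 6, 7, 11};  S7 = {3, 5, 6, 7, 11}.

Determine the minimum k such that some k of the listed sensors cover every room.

2

S2 and S5 together: S2 ∪ S5 = {0, 1, 2, 3, 4, 5, 6, 7, 8, 9, 10, 11} — every room is covered.
No single sensor has all 12 rooms (the largest, S5, has 10), so 2 is optimal.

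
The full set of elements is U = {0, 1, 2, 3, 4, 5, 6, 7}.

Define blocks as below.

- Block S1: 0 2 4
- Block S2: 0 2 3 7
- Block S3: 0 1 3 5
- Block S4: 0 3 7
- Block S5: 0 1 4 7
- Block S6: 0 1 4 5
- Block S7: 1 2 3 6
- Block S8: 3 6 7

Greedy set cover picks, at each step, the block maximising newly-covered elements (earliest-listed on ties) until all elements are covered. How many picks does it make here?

3

Greedy: pick S2 (covers 4 new) → pick S6 (covers 3 new) → pick S7 (covers 1 new). Total picks: 3.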